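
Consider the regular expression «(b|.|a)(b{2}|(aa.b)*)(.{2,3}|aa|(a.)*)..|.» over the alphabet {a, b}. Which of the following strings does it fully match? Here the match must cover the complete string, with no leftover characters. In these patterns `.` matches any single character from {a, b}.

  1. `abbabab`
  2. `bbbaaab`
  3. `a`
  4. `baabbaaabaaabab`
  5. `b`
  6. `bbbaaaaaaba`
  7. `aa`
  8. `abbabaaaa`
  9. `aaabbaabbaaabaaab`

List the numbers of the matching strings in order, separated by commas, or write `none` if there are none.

1, 2, 3, 4, 5, 6, 8, 9

1 → match
2 → match
3 → match
4 → match
5 → match
6 → match
7 → no match
8 → match
9 → match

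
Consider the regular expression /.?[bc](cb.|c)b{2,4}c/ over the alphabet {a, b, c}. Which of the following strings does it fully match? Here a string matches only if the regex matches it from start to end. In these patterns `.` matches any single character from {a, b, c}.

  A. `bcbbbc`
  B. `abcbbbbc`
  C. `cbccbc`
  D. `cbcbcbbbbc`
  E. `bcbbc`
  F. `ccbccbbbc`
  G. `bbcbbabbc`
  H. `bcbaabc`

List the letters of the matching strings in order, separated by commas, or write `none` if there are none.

A, B, D, E

A → match
B → match
C → no match
D → match
E → match
F → no match
G → no match
H → no match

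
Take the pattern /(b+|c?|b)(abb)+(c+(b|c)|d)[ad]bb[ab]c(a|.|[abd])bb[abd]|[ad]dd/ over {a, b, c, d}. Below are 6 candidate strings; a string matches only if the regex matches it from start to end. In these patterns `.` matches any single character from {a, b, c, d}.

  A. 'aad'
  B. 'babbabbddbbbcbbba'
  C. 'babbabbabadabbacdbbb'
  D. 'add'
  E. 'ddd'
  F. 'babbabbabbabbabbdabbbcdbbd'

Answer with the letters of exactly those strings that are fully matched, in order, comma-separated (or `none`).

A → no match
B → match
C → no match
D → match
E → match
F → match

B, D, E, F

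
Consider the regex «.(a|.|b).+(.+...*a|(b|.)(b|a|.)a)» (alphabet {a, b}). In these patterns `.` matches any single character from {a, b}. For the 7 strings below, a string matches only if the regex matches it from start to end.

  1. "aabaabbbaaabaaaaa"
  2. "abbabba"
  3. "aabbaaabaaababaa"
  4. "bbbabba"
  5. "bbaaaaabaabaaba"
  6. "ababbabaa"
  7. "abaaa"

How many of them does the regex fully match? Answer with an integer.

1 → match
2. "abbabba" → match
3 → match
4. "bbbabba" → match
5 → match
6. "ababbabaa" → match
7. "abaaa" → no match
Total matched: 6

6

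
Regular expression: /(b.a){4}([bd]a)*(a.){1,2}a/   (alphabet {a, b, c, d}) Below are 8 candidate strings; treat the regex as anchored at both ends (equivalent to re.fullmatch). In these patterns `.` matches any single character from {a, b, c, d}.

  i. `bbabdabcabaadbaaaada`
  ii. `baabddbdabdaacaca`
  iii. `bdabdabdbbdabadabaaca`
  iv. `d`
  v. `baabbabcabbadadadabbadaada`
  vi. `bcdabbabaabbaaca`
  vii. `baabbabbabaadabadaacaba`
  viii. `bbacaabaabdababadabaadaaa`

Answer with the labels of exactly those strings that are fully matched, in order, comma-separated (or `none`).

i → no match
ii → no match
iii → no match
iv → no match — must start with `b`
v → no match
vi → no match
vii → match
viii → no match

vii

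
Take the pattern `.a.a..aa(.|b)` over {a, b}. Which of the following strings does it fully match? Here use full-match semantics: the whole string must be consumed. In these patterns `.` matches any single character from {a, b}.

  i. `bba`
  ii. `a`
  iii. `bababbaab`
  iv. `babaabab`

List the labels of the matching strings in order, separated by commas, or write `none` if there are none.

i. `bba` → no match
ii. `a` → no match
iii. `bababbaab` → match
iv. `babaabab` → no match

iii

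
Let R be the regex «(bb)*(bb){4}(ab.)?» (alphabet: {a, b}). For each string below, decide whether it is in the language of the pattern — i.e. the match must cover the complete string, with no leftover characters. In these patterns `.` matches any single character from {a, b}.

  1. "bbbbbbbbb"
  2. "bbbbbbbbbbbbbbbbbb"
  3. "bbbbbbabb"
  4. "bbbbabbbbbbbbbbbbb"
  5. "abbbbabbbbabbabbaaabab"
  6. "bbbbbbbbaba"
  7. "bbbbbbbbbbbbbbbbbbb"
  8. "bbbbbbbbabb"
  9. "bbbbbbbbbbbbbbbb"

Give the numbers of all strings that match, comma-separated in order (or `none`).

1 → no match
2 → match
3 → no match
4 → no match
5 → no match
6 → match
7 → no match
8 → match
9 → match

2, 6, 8, 9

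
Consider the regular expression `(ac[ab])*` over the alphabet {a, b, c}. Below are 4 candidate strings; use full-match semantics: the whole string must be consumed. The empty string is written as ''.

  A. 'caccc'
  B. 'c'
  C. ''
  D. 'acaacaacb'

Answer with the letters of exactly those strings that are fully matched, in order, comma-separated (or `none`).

A. 'caccc' → no match
B. 'c' → no match
C. '' → match
D. 'acaacaacb' → match

C, D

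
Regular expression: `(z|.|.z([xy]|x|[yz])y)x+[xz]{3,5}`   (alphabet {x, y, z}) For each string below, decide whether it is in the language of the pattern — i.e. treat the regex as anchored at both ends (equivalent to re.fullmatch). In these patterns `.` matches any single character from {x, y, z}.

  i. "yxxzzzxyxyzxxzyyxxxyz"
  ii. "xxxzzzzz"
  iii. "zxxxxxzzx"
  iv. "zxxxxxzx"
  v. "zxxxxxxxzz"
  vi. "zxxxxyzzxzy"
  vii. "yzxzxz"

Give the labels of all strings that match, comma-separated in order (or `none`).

ii, iii, iv, v

i → no match
ii. "xxxzzzzz" → match
iii. "zxxxxxzzx" → match
iv. "zxxxxxzx" → match
v. "zxxxxxxxzz" → match
vi. "zxxxxyzzxzy" → no match
vii. "yzxzxz" → no match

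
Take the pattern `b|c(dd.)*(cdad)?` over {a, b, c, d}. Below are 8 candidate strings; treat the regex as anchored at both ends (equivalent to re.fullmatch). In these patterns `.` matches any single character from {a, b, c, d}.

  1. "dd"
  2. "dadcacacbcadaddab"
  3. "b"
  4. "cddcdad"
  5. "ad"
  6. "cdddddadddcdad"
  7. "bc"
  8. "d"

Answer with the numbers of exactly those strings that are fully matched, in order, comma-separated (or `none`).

3, 6

1 → no match
2 → no match
3 → match
4 → no match
5 → no match
6 → match
7 → no match
8 → no match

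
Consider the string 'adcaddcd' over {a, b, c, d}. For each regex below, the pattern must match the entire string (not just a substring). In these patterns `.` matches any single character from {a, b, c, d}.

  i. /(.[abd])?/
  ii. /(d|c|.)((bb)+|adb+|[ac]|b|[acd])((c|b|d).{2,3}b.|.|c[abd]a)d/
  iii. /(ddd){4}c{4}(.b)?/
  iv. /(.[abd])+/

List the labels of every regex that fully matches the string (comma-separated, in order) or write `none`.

i → no match
ii → no match
iii → no match — must start with 'ddd'
iv → match

iv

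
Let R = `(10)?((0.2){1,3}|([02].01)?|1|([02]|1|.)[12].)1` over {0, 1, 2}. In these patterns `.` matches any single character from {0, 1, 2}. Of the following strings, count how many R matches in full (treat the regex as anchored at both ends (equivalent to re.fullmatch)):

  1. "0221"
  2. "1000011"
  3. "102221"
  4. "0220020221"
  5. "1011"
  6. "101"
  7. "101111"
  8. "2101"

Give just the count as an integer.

1 → match
2 → match
3 → match
4 → match
5 → match
6 → match
7 → match
8 → match
Total matched: 8

8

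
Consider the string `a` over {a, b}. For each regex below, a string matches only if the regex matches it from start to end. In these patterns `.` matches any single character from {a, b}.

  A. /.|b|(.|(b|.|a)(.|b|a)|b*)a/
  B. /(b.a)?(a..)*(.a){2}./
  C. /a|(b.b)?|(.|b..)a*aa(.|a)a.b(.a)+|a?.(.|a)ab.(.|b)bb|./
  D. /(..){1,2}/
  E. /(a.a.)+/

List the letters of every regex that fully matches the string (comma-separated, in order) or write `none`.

A, C

A → match
B → no match
C → match
D → no match
E → no match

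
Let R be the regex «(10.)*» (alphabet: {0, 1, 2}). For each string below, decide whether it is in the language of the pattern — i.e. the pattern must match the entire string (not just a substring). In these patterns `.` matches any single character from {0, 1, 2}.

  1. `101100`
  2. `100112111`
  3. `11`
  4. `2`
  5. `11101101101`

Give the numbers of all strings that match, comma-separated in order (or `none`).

1. `101100` → match
2. `100112111` → no match
3. `11` → no match
4. `2` → no match
5. `11101101101` → no match

1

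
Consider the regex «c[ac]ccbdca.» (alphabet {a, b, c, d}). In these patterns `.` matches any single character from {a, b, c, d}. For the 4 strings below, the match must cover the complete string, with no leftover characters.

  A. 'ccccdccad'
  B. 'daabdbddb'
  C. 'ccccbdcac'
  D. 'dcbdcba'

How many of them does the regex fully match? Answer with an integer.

A → no match
B → no match — must start with 'c'
C → match
D → no match — must start with 'c'
Total matched: 1

1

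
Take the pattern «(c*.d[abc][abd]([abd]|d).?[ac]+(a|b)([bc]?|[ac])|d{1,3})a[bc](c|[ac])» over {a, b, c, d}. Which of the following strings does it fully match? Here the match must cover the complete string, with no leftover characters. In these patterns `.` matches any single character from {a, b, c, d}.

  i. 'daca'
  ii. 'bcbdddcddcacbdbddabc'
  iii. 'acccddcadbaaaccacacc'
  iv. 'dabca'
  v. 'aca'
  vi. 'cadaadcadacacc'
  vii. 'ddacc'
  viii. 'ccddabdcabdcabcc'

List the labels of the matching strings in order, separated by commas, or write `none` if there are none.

i → match
ii → no match
iii → no match
iv → no match
v → no match
vi → no match
vii → match
viii → no match

i, vii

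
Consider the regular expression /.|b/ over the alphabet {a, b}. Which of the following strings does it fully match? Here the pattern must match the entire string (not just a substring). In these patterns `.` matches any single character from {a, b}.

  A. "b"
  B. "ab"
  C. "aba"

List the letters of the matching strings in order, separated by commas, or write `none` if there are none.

A

A → match
B → no match
C → no match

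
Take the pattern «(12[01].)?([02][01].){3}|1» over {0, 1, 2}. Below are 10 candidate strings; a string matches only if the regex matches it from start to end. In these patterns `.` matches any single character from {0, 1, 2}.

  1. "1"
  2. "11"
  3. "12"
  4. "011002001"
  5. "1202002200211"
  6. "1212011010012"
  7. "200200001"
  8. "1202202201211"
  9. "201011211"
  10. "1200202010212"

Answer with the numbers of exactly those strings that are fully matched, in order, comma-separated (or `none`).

1, 4, 5, 6, 7, 8, 9, 10

1 → match
2 → no match
3 → no match
4 → match
5 → match
6 → match
7 → match
8 → match
9 → match
10 → match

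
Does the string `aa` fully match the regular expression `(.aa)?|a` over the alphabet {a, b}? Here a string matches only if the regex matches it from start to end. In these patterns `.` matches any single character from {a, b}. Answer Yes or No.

No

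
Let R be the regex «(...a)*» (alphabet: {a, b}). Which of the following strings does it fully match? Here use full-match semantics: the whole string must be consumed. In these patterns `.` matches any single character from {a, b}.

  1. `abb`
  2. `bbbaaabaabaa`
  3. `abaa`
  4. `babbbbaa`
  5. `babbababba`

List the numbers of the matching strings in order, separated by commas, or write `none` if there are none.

2, 3

1 → no match
2 → match
3 → match
4 → no match
5 → no match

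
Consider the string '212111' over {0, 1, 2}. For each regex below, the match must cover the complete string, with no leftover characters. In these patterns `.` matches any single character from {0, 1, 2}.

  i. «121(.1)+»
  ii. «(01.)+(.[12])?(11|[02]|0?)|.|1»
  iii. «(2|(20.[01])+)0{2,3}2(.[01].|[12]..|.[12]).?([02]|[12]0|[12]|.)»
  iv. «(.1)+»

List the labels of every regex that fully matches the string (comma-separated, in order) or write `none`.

i → no match — must start with '121'
ii → no match
iii → no match
iv → match

iv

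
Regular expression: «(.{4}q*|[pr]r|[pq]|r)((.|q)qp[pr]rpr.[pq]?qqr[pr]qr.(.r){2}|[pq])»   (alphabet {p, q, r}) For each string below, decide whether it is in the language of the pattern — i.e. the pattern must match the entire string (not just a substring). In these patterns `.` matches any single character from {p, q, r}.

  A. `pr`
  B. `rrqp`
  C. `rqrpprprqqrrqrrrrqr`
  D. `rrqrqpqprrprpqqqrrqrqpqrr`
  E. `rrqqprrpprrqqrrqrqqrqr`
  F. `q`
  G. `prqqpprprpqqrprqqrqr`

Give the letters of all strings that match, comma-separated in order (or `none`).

A. `pr` → no match
B. `rrqp` → no match
C → no match
D → no match
E → no match
F. `q` → no match
G → no match

none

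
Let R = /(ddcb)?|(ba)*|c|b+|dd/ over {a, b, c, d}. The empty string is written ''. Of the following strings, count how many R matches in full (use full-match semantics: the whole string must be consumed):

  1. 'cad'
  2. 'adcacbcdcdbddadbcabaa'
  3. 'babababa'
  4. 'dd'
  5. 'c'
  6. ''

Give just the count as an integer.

1. 'cad' → no match
2 → no match
3. 'babababa' → match
4. 'dd' → match
5. 'c' → match
6. '' → match
Total matched: 4

4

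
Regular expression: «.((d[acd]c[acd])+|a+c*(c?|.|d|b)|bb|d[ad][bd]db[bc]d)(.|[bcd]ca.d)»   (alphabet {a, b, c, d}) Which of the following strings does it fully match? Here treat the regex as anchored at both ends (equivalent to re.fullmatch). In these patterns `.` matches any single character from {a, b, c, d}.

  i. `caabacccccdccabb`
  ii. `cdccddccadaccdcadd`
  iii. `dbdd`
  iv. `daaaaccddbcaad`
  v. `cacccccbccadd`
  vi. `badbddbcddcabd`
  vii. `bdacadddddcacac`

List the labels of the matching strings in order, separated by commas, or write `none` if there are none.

i → no match
ii → match
iii. `dbdd` → no match
iv → no match
v → match
vi → no match
vii → no match

ii, v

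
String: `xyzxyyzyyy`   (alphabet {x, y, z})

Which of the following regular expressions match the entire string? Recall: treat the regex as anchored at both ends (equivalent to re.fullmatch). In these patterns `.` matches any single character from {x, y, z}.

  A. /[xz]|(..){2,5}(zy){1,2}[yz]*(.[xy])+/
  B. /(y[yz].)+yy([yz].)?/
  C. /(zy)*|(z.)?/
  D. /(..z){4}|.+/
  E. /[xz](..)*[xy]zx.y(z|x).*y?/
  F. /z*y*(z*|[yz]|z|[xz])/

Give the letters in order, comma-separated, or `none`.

A, D, E

A → match
B → no match — must start with `y`
C → no match
D → match
E → match
F → no match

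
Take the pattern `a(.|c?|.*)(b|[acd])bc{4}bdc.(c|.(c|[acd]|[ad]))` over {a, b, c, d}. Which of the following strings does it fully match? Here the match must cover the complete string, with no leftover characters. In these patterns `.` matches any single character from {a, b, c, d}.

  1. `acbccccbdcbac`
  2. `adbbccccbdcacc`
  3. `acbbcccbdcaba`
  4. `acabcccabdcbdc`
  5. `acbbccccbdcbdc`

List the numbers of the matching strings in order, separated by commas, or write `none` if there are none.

1 → match
2 → match
3 → no match
4 → no match
5 → match

1, 2, 5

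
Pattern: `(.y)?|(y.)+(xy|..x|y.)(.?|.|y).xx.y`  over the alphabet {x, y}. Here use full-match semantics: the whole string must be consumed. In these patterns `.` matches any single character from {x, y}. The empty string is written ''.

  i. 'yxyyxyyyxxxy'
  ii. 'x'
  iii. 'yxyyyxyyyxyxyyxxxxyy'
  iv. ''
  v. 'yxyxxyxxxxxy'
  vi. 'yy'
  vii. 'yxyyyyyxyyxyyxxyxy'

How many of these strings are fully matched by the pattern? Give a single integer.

5

i → match
ii → no match
iii → match
iv → match
v → match
vi → match
vii → no match
Total matched: 5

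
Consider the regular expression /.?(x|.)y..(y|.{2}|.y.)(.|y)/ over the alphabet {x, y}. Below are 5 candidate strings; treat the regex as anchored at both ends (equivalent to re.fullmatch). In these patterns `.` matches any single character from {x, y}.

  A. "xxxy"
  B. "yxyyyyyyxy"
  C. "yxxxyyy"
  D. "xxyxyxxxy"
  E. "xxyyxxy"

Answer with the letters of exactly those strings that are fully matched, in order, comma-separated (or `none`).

A → no match
B → no match
C → no match
D → no match
E → no match

none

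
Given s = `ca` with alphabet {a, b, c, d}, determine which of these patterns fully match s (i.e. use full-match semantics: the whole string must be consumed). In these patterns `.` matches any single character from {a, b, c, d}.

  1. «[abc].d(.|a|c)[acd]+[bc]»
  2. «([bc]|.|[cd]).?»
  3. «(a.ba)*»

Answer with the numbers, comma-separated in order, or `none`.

2

1 → no match
2 → match
3 → no match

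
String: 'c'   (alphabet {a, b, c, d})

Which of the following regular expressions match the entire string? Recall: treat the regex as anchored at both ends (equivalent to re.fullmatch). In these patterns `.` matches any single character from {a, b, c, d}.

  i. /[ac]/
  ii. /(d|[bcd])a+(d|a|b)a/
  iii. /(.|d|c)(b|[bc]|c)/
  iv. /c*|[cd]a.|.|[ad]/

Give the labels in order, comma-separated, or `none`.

i, iv

i → match
ii → no match — must end with 'a'
iii → no match
iv → match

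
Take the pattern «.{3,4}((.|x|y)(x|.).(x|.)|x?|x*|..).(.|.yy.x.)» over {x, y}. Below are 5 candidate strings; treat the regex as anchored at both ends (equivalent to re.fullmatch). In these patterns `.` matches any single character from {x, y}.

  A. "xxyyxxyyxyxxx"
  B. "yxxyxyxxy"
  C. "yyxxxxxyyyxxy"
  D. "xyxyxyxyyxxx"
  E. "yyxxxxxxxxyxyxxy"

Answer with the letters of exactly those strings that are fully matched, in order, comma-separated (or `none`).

A → no match
B → match
C → match
D → match
E → no match

B, C, D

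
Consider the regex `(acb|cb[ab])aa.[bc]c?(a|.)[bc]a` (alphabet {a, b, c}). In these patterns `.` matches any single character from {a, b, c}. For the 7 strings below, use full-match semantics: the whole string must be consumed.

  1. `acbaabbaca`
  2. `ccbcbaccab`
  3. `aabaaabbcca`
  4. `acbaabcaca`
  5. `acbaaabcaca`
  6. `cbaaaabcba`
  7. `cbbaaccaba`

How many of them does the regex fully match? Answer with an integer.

1 → match
2 → no match — must end with `a`
3 → no match
4 → match
5 → match
6 → match
7 → match
Total matched: 5

5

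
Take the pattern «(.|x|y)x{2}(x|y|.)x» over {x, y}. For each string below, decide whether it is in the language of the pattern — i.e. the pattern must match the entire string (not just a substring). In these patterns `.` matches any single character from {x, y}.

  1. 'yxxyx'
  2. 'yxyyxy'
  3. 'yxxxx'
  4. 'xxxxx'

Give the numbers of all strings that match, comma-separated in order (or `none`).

1 → match
2 → no match — must end with 'x'
3 → match
4 → match

1, 3, 4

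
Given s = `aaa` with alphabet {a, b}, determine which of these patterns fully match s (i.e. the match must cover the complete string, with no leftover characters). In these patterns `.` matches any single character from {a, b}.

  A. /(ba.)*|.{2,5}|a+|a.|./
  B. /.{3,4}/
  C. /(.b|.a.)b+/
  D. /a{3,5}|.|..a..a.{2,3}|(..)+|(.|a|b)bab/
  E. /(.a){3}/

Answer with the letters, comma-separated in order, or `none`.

A, B, D

A → match
B → match
C → no match — must end with `b`
D → match
E → no match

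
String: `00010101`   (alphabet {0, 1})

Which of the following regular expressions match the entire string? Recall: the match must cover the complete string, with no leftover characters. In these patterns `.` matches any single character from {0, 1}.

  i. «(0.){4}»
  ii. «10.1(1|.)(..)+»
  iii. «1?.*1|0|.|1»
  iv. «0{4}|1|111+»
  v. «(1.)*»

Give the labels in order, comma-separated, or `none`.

i, iii

i → match
ii → no match — must start with `10`
iii → match
iv → no match
v → no match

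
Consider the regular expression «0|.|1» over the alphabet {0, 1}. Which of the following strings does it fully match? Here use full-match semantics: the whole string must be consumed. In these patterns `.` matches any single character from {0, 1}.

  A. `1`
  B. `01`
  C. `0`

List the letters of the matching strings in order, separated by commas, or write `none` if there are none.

A, C

A → match
B → no match
C → match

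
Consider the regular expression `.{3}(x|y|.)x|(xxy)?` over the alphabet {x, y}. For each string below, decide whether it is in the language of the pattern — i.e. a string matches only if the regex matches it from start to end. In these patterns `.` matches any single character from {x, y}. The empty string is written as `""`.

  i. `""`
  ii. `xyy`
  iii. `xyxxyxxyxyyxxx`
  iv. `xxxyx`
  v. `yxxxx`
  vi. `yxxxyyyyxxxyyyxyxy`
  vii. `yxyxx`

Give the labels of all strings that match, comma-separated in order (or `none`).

i → match
ii → no match
iii → no match
iv → match
v → match
vi → no match
vii → match

i, iv, v, vii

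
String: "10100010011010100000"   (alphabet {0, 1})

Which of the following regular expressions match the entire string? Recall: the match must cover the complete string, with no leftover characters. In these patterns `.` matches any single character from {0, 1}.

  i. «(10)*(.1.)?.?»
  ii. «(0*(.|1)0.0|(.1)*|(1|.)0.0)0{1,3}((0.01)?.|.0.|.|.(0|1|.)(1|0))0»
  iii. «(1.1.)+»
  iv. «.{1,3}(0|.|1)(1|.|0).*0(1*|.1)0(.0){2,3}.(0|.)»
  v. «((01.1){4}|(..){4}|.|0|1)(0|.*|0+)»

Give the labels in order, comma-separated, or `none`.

iv, v

i → no match
ii → no match
iii → no match
iv → match
v → match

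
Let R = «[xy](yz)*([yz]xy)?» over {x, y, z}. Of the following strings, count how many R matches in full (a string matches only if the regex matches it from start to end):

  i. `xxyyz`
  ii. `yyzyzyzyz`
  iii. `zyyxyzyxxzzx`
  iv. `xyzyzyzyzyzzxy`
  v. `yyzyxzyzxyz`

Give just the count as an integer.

2

i → no match
ii → match
iii → no match
iv → match
v → no match
Total matched: 2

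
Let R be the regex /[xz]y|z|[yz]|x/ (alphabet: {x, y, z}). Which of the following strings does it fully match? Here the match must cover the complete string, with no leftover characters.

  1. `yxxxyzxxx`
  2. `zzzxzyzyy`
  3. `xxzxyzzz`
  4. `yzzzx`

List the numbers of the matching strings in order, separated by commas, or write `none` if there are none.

none

1 → no match
2 → no match
3 → no match
4 → no match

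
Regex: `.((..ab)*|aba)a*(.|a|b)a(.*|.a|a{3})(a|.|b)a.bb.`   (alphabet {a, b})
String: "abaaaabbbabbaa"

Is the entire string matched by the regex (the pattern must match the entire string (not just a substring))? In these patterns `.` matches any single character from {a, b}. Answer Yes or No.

No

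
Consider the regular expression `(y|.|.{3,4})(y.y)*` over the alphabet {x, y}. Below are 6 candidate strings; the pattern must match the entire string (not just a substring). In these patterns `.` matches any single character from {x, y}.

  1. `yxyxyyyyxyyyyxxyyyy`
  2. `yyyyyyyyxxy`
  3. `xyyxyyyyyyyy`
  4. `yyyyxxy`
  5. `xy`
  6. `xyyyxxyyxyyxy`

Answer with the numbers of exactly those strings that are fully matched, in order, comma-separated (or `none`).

none

1 → no match
2 → no match
3 → no match
4 → no match
5 → no match
6 → no match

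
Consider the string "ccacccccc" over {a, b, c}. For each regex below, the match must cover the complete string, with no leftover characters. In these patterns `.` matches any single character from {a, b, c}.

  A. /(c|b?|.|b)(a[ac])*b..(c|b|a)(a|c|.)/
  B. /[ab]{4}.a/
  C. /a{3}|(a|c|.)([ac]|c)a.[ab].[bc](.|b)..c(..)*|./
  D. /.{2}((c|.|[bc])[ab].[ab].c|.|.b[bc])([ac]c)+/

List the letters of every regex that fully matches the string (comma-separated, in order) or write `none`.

D

A → no match
B → no match — must end with "a"
C → no match
D → match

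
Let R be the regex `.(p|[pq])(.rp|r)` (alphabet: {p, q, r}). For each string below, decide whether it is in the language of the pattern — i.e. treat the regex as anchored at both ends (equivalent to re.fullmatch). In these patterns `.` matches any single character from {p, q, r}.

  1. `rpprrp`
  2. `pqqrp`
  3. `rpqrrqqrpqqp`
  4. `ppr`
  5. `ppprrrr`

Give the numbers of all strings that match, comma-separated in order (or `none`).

1 → no match
2 → match
3 → no match
4 → match
5 → no match

2, 4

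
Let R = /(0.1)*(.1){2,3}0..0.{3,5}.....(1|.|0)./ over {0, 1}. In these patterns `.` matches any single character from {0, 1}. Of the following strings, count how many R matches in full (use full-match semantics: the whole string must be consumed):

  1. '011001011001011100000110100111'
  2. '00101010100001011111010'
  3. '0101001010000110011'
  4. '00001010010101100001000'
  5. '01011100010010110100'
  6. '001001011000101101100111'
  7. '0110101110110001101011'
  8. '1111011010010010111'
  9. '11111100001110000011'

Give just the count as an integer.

1 → match
2 → match
3 → match
4 → no match
5 → no match
6 → no match
7 → no match
8 → match
9 → match
Total matched: 5

5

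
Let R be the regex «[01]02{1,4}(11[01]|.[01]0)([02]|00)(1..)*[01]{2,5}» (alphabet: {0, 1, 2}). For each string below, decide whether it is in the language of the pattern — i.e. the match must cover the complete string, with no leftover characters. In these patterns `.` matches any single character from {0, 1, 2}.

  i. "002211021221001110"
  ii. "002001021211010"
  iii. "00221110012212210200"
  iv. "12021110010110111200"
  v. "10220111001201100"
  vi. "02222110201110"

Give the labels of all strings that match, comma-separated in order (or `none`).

i → match
ii → no match
iii → match
iv → no match
v → no match
vi → no match

i, iii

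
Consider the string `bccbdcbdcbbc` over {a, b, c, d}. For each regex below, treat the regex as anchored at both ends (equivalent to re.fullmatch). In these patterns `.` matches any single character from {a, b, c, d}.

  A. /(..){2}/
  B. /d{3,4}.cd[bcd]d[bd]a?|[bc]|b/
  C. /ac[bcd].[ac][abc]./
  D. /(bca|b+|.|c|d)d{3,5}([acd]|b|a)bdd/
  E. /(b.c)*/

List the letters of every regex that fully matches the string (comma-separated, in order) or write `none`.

E

A → no match
B → no match
C → no match — must start with `ac`
D → no match — must end with `bdd`
E → match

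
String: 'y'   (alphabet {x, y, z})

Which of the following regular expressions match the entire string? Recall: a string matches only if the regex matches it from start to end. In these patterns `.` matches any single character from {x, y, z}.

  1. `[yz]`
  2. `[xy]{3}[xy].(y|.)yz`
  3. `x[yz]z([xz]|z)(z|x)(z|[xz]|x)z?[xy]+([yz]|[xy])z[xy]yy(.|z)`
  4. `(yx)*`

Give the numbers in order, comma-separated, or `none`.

1 → match
2 → no match — must end with 'yz'
3 → no match — must start with 'x'
4 → no match

1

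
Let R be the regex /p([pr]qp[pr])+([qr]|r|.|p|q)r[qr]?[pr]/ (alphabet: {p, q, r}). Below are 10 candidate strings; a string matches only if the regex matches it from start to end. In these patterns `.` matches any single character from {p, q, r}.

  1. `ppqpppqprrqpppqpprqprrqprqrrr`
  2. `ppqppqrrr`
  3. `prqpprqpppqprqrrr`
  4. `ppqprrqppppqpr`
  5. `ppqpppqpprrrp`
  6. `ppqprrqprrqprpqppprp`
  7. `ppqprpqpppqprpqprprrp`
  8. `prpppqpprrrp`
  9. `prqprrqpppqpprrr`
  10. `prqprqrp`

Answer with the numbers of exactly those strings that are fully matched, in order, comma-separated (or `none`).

1 → match
2 → match
3 → match
4 → no match
5 → match
6 → match
7 → match
8 → no match
9 → match
10 → match

1, 2, 3, 5, 6, 7, 9, 10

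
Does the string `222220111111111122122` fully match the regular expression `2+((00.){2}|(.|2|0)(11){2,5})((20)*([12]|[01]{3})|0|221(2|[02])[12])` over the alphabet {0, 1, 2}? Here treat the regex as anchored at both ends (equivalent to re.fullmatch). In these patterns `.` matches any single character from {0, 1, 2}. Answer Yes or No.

Yes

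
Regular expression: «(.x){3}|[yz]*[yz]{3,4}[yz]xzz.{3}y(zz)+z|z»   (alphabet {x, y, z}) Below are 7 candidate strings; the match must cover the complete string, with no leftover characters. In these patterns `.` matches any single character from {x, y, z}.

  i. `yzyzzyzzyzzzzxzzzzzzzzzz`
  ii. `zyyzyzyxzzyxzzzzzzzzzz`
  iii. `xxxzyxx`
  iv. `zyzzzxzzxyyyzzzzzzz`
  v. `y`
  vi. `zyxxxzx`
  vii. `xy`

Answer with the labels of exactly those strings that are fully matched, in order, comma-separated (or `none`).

iv

i → no match
ii → no match
iii → no match
iv → match
v → no match
vi → no match
vii → no match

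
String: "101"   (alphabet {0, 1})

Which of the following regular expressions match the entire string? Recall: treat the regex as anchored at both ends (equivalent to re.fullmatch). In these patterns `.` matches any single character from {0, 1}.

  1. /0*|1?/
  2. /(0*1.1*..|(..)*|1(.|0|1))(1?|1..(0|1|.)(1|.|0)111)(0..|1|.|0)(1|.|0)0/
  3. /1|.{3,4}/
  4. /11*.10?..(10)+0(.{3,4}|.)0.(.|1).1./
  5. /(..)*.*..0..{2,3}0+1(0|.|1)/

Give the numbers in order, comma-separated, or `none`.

3

1 → no match
2 → no match — must end with "0"
3 → match
4 → no match
5 → no match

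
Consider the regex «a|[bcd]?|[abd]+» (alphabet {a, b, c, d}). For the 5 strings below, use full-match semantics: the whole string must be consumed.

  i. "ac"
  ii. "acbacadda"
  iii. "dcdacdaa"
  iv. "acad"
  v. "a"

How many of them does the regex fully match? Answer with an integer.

1

i → no match
ii → no match
iii → no match
iv → no match
v → match
Total matched: 1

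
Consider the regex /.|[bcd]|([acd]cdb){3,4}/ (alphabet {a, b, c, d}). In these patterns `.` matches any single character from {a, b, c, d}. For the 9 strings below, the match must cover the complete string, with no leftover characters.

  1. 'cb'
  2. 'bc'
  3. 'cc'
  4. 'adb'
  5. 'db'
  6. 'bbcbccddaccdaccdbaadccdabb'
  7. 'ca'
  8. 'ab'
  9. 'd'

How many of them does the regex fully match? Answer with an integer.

1 → no match
2 → no match
3 → no match
4 → no match
5 → no match
6 → no match
7 → no match
8 → no match
9 → match
Total matched: 1

1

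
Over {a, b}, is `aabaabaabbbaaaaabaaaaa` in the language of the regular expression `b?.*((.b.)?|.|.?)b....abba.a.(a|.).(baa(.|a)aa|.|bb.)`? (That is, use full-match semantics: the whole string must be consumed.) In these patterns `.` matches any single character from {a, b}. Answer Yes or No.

No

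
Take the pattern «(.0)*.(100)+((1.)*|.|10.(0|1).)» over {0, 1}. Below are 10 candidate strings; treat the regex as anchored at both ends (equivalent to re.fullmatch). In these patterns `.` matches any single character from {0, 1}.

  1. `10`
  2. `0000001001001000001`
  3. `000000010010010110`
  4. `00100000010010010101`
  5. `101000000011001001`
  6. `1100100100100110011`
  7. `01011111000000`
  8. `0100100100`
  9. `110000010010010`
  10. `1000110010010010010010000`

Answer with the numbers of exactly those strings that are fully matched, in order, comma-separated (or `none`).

1 → no match
2 → no match
3 → match
4 → match
5 → match
6 → no match
7 → no match
8 → match
9 → no match
10 → match

3, 4, 5, 8, 10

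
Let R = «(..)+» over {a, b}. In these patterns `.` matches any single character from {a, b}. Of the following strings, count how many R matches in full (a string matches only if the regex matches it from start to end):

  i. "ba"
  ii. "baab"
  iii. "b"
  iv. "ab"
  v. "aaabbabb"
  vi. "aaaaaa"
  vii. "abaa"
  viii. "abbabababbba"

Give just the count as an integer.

7

i. "ba" → match
ii. "baab" → match
iii. "b" → no match
iv. "ab" → match
v. "aaabbabb" → match
vi. "aaaaaa" → match
vii. "abaa" → match
viii. "abbabababbba" → match
Total matched: 7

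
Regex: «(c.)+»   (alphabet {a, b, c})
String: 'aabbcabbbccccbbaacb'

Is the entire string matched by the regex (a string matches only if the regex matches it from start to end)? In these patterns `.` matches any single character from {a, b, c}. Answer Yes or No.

Every match must start with 'c', but 'aabbcabbbccccbbaacb' does not.

No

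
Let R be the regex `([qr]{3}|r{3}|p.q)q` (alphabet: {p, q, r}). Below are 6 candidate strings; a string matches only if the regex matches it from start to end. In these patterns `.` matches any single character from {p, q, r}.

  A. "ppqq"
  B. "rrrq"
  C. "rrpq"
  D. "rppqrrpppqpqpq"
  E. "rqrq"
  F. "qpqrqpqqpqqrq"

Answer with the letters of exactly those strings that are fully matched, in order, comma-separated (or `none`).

A → match
B → match
C → no match
D → no match
E → match
F → no match

A, B, E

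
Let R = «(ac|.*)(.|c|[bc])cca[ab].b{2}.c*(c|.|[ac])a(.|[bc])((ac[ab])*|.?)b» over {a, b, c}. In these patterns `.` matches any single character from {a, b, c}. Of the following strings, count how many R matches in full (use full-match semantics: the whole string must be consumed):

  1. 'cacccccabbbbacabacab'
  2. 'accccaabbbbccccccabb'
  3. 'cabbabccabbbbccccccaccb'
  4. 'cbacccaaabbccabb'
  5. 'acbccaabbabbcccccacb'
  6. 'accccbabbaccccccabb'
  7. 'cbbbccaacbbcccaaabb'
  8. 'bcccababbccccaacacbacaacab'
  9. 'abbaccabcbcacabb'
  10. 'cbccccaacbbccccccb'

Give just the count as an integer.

1 → match
2 → match
3 → match
4 → match
5 → no match
6 → no match
7 → match
8 → match
9 → no match
10 → no match
Total matched: 6

6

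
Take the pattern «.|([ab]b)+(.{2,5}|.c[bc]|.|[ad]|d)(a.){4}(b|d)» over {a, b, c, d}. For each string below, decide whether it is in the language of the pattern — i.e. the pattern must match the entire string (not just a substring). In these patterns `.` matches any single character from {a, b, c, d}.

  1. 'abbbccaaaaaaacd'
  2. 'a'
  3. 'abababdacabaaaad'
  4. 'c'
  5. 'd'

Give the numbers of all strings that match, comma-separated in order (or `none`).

1, 2, 3, 4, 5

1 → match
2. 'a' → match
3 → match
4. 'c' → match
5. 'd' → match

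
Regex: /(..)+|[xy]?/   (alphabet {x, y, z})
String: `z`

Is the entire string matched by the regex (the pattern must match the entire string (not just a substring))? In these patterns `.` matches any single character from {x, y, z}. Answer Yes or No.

No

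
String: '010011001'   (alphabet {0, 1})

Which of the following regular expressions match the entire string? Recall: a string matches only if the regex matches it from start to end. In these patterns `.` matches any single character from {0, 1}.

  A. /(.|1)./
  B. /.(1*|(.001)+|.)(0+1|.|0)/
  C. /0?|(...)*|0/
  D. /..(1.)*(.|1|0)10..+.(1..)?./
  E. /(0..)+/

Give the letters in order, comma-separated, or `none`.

C, E

A → no match
B → no match
C → match
D → no match
E → match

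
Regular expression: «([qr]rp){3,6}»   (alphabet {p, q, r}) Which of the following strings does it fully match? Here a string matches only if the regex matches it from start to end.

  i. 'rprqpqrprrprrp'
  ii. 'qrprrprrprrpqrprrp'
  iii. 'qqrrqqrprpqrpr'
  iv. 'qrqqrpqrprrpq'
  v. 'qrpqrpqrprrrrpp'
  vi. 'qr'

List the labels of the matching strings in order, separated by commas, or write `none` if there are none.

ii

i → no match
ii → match
iii → no match — must end with 'rp'
iv → no match — must end with 'rp'
v → no match — must end with 'rp'
vi → no match — must end with 'rp'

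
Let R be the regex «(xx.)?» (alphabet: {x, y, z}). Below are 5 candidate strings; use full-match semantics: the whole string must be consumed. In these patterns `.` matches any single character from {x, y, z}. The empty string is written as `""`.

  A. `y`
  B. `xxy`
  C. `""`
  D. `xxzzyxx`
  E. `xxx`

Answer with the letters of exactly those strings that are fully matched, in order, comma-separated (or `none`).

A → no match
B → match
C → match
D → no match
E → match

B, C, E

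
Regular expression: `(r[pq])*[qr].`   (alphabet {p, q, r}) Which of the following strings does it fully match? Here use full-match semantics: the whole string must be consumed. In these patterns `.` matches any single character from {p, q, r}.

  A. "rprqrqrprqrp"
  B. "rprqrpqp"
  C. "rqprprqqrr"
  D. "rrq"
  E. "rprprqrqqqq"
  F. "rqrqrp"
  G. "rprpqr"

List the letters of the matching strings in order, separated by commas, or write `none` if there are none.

A, B, F, G

A → match
B → match
C → no match
D → no match
E → no match
F → match
G → match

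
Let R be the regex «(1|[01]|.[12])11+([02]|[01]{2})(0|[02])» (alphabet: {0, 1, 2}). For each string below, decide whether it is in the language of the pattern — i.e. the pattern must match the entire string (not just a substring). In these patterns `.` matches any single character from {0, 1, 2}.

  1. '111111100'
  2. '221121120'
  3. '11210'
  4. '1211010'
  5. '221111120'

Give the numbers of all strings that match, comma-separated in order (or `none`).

1 → match
2 → no match
3 → no match
4 → match
5 → match

1, 4, 5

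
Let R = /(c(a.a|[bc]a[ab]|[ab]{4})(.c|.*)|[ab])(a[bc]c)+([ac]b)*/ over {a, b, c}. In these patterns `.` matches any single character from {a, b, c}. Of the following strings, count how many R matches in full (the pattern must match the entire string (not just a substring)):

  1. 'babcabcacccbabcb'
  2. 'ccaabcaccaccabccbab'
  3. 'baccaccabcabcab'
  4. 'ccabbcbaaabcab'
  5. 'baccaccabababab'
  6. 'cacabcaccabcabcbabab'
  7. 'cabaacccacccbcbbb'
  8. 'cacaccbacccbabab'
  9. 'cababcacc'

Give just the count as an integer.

8

1 → match
2 → match
3 → match
4 → match
5 → match
6 → match
7 → no match
8 → match
9 → match
Total matched: 8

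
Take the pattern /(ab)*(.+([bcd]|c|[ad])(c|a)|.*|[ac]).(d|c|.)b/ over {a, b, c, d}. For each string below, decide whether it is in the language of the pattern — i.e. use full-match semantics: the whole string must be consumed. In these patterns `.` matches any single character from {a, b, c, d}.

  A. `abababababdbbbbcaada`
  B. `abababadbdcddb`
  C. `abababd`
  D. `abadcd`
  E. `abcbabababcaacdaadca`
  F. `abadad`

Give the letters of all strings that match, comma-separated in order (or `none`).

A → no match — must end with `b`
B → match
C → no match — must end with `b`
D → no match — must end with `b`
E → no match — must end with `b`
F → no match — must end with `b`

B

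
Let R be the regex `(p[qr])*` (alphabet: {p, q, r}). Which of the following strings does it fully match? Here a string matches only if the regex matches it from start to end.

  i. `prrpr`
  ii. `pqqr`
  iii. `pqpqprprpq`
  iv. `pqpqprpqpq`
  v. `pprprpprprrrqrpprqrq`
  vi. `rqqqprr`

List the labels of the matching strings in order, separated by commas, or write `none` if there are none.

iii, iv

i → no match
ii → no match
iii → match
iv → match
v → no match
vi → no match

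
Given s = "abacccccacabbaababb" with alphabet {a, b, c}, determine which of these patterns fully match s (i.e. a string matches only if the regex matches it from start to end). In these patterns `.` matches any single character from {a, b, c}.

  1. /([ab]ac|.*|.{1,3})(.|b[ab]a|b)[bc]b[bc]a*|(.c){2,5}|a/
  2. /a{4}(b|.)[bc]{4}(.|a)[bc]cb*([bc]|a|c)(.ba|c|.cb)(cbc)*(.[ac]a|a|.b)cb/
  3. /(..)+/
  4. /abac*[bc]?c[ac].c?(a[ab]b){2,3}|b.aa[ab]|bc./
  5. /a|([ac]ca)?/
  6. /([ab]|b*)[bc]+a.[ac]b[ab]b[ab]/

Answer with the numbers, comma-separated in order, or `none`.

1 → no match
2 → no match — must end with "cb"
3 → no match
4 → match
5 → no match
6 → no match

4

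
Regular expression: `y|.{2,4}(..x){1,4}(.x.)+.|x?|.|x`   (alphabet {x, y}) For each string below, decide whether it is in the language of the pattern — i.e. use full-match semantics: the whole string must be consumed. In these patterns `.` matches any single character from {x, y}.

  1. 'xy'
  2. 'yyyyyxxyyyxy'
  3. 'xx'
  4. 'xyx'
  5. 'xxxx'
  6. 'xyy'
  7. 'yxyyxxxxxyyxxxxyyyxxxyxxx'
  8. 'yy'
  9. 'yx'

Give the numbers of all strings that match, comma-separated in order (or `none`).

none

1 → no match
2 → no match
3 → no match
4 → no match
5 → no match
6 → no match
7 → no match
8 → no match
9 → no match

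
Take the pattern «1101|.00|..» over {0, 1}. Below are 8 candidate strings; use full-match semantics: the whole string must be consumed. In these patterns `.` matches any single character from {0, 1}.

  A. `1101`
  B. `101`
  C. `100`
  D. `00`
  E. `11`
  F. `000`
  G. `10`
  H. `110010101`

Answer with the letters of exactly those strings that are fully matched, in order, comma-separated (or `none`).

A → match
B → no match
C → match
D → match
E → match
F → match
G → match
H → no match

A, C, D, E, F, G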